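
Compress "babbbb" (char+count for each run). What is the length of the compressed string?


Input: babbbb
Runs:
  'b' x 1 => "b1"
  'a' x 1 => "a1"
  'b' x 4 => "b4"
Compressed: "b1a1b4"
Compressed length: 6

6


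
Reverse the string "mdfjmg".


Input: mdfjmg
Reading characters right to left:
  Position 5: 'g'
  Position 4: 'm'
  Position 3: 'j'
  Position 2: 'f'
  Position 1: 'd'
  Position 0: 'm'
Reversed: gmjfdm

gmjfdm


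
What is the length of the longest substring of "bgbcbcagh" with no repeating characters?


Input: "bgbcbcagh"
Sliding window (track last position of each char):
  Position 0 ('b'): window [0,0] length 1 -- new best
  Position 1 ('g'): window [0,1] length 2 -- new best
  Position 2 ('b'): repeat (last at 0), move window start to 1
  Position 2 ('b'): window [1,2] length 2
  Position 3 ('c'): window [1,3] length 3 -- new best
  Position 4 ('b'): repeat (last at 2), move window start to 3
  Position 4 ('b'): window [3,4] length 2
  Position 5 ('c'): repeat (last at 3), move window start to 4
  Position 5 ('c'): window [4,5] length 2
  Position 6 ('a'): window [4,6] length 3
  Position 7 ('g'): window [4,7] length 4 -- new best
  Position 8 ('h'): window [4,8] length 5 -- new best
Longest substring with no repeats: "bcagh" with length 5

5


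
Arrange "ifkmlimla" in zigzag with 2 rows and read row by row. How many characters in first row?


Zigzag "ifkmlimla" into 2 rows:
Placing characters:
  'i' => row 0
  'f' => row 1
  'k' => row 0
  'm' => row 1
  'l' => row 0
  'i' => row 1
  'm' => row 0
  'l' => row 1
  'a' => row 0
Rows:
  Row 0: "iklma"
  Row 1: "fmil"
First row length: 5

5


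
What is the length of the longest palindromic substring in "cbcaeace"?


Input: "cbcaeace"
Checking substrings for palindromes:
  [2:7] "caeac" (len 5) => palindrome
  [0:3] "cbc" (len 3) => palindrome
  [3:6] "aea" (len 3) => palindrome
Longest palindromic substring: "caeac" with length 5

5


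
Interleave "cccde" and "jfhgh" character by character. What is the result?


Interleaving "cccde" and "jfhgh":
  Position 0: 'c' from first, 'j' from second => "cj"
  Position 1: 'c' from first, 'f' from second => "cf"
  Position 2: 'c' from first, 'h' from second => "ch"
  Position 3: 'd' from first, 'g' from second => "dg"
  Position 4: 'e' from first, 'h' from second => "eh"
Result: cjcfchdgeh

cjcfchdgeh


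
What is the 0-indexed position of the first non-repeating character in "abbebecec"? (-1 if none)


Input: abbebecec
Character frequencies:
  'a': 1
  'b': 3
  'c': 2
  'e': 3
Scanning left to right for freq == 1:
  Position 0 ('a'): unique! => answer = 0

0


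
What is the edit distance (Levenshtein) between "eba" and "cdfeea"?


Computing edit distance: "eba" -> "cdfeea"
DP table:
           c    d    f    e    e    a
      0    1    2    3    4    5    6
  e   1    1    2    3    3    4    5
  b   2    2    2    3    4    4    5
  a   3    3    3    3    4    5    4
Edit distance = dp[3][6] = 4

4


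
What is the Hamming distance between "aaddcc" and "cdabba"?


Comparing "aaddcc" and "cdabba" position by position:
  Position 0: 'a' vs 'c' => differ
  Position 1: 'a' vs 'd' => differ
  Position 2: 'd' vs 'a' => differ
  Position 3: 'd' vs 'b' => differ
  Position 4: 'c' vs 'b' => differ
  Position 5: 'c' vs 'a' => differ
Total differences (Hamming distance): 6

6


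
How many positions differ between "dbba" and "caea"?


Comparing "dbba" and "caea" position by position:
  Position 0: 'd' vs 'c' => DIFFER
  Position 1: 'b' vs 'a' => DIFFER
  Position 2: 'b' vs 'e' => DIFFER
  Position 3: 'a' vs 'a' => same
Positions that differ: 3

3


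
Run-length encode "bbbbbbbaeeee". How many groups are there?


Input: bbbbbbbaeeee
Scanning for consecutive runs:
  Group 1: 'b' x 7 (positions 0-6)
  Group 2: 'a' x 1 (positions 7-7)
  Group 3: 'e' x 4 (positions 8-11)
Total groups: 3

3


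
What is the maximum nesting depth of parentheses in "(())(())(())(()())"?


Input: "(())(())(())(()())"
Tracking depth:
  Position 0 '(': depth becomes 1
  Position 1 '(': depth becomes 2
  Position 2 ')': depth becomes 1
  Position 3 ')': depth becomes 0
  Position 4 '(': depth becomes 1
  Position 5 '(': depth becomes 2
  Position 6 ')': depth becomes 1
  Position 7 ')': depth becomes 0
  Position 8 '(': depth becomes 1
  Position 9 '(': depth becomes 2
  Position 10 ')': depth becomes 1
  Position 11 ')': depth becomes 0
  Position 12 '(': depth becomes 1
  Position 13 '(': depth becomes 2
  Position 14 ')': depth becomes 1
  Position 15 '(': depth becomes 2
  Position 16 ')': depth becomes 1
  Position 17 ')': depth becomes 0
Maximum depth reached: 2

2


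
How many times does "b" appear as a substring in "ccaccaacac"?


Searching for "b" in "ccaccaacac"
Scanning each position:
  Position 0: "c" => no
  Position 1: "c" => no
  Position 2: "a" => no
  Position 3: "c" => no
  Position 4: "c" => no
  Position 5: "a" => no
  Position 6: "a" => no
  Position 7: "c" => no
  Position 8: "a" => no
  Position 9: "c" => no
Total occurrences: 0

0


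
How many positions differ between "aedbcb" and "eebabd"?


Comparing "aedbcb" and "eebabd" position by position:
  Position 0: 'a' vs 'e' => DIFFER
  Position 1: 'e' vs 'e' => same
  Position 2: 'd' vs 'b' => DIFFER
  Position 3: 'b' vs 'a' => DIFFER
  Position 4: 'c' vs 'b' => DIFFER
  Position 5: 'b' vs 'd' => DIFFER
Positions that differ: 5

5


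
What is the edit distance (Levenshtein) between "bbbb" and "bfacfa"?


Computing edit distance: "bbbb" -> "bfacfa"
DP table:
           b    f    a    c    f    a
      0    1    2    3    4    5    6
  b   1    0    1    2    3    4    5
  b   2    1    1    2    3    4    5
  b   3    2    2    2    3    4    5
  b   4    3    3    3    3    4    5
Edit distance = dp[4][6] = 5

5


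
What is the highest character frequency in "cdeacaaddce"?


Input: cdeacaaddce
Character counts:
  'a': 3
  'c': 3
  'd': 3
  'e': 2
Maximum frequency: 3

3


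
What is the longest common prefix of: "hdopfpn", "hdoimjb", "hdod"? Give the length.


Words: hdopfpn, hdoimjb, hdod
  Position 0: all 'h' => match
  Position 1: all 'd' => match
  Position 2: all 'o' => match
  Position 3: ('p', 'i', 'd') => mismatch, stop
LCP = "hdo" (length 3)

3


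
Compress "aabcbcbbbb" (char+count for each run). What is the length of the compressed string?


Input: aabcbcbbbb
Runs:
  'a' x 2 => "a2"
  'b' x 1 => "b1"
  'c' x 1 => "c1"
  'b' x 1 => "b1"
  'c' x 1 => "c1"
  'b' x 4 => "b4"
Compressed: "a2b1c1b1c1b4"
Compressed length: 12

12


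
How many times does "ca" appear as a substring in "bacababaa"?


Searching for "ca" in "bacababaa"
Scanning each position:
  Position 0: "ba" => no
  Position 1: "ac" => no
  Position 2: "ca" => MATCH
  Position 3: "ab" => no
  Position 4: "ba" => no
  Position 5: "ab" => no
  Position 6: "ba" => no
  Position 7: "aa" => no
Total occurrences: 1

1


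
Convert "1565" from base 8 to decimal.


Input: "1565" in base 8
Positional expansion:
  Digit '1' (value 1) x 8^3 = 512
  Digit '5' (value 5) x 8^2 = 320
  Digit '6' (value 6) x 8^1 = 48
  Digit '5' (value 5) x 8^0 = 5
Sum = 885

885


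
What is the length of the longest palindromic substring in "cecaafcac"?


Input: "cecaafcac"
Checking substrings for palindromes:
  [0:3] "cec" (len 3) => palindrome
  [6:9] "cac" (len 3) => palindrome
  [3:5] "aa" (len 2) => palindrome
Longest palindromic substring: "cec" with length 3

3


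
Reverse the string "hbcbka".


Input: hbcbka
Reading characters right to left:
  Position 5: 'a'
  Position 4: 'k'
  Position 3: 'b'
  Position 2: 'c'
  Position 1: 'b'
  Position 0: 'h'
Reversed: akbcbh

akbcbh


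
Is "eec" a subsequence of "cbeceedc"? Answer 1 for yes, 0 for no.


Check if "eec" is a subsequence of "cbeceedc"
Greedy scan:
  Position 0 ('c'): no match needed
  Position 1 ('b'): no match needed
  Position 2 ('e'): matches sub[0] = 'e'
  Position 3 ('c'): no match needed
  Position 4 ('e'): matches sub[1] = 'e'
  Position 5 ('e'): no match needed
  Position 6 ('d'): no match needed
  Position 7 ('c'): matches sub[2] = 'c'
All 3 characters matched => is a subsequence

1


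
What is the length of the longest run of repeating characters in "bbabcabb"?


Input: "bbabcabb"
Scanning for longest run:
  Position 1 ('b'): continues run of 'b', length=2
  Position 2 ('a'): new char, reset run to 1
  Position 3 ('b'): new char, reset run to 1
  Position 4 ('c'): new char, reset run to 1
  Position 5 ('a'): new char, reset run to 1
  Position 6 ('b'): new char, reset run to 1
  Position 7 ('b'): continues run of 'b', length=2
Longest run: 'b' with length 2

2


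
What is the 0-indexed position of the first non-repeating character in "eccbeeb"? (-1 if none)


Input: eccbeeb
Character frequencies:
  'b': 2
  'c': 2
  'e': 3
Scanning left to right for freq == 1:
  Position 0 ('e'): freq=3, skip
  Position 1 ('c'): freq=2, skip
  Position 2 ('c'): freq=2, skip
  Position 3 ('b'): freq=2, skip
  Position 4 ('e'): freq=3, skip
  Position 5 ('e'): freq=3, skip
  Position 6 ('b'): freq=2, skip
  No unique character found => answer = -1

-1


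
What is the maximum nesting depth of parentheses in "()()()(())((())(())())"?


Input: "()()()(())((())(())())"
Tracking depth:
  Position 0 '(': depth becomes 1
  Position 1 ')': depth becomes 0
  Position 2 '(': depth becomes 1
  Position 3 ')': depth becomes 0
  Position 4 '(': depth becomes 1
  Position 5 ')': depth becomes 0
  Position 6 '(': depth becomes 1
  Position 7 '(': depth becomes 2
  Position 8 ')': depth becomes 1
  Position 9 ')': depth becomes 0
  Position 10 '(': depth becomes 1
  Position 11 '(': depth becomes 2
  Position 12 '(': depth becomes 3
  Position 13 ')': depth becomes 2
  Position 14 ')': depth becomes 1
  Position 15 '(': depth becomes 2
  Position 16 '(': depth becomes 3
  Position 17 ')': depth becomes 2
  Position 18 ')': depth becomes 1
  Position 19 '(': depth becomes 2
  Position 20 ')': depth becomes 1
  Position 21 ')': depth becomes 0
Maximum depth reached: 3

3


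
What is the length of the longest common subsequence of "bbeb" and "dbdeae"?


LCS of "bbeb" and "dbdeae"
DP table:
           d    b    d    e    a    e
      0    0    0    0    0    0    0
  b   0    0    1    1    1    1    1
  b   0    0    1    1    1    1    1
  e   0    0    1    1    2    2    2
  b   0    0    1    1    2    2    2
LCS length = dp[4][6] = 2

2


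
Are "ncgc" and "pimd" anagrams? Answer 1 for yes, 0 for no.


Strings: "ncgc", "pimd"
Sorted first:  ccgn
Sorted second: dimp
Differ at position 0: 'c' vs 'd' => not anagrams

0


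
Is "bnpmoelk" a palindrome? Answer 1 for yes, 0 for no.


Input: bnpmoelk
Reversed: kleompnb
  Compare pos 0 ('b') with pos 7 ('k'): MISMATCH
  Compare pos 1 ('n') with pos 6 ('l'): MISMATCH
  Compare pos 2 ('p') with pos 5 ('e'): MISMATCH
  Compare pos 3 ('m') with pos 4 ('o'): MISMATCH
Result: not a palindrome

0


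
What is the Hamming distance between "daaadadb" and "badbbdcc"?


Comparing "daaadadb" and "badbbdcc" position by position:
  Position 0: 'd' vs 'b' => differ
  Position 1: 'a' vs 'a' => same
  Position 2: 'a' vs 'd' => differ
  Position 3: 'a' vs 'b' => differ
  Position 4: 'd' vs 'b' => differ
  Position 5: 'a' vs 'd' => differ
  Position 6: 'd' vs 'c' => differ
  Position 7: 'b' vs 'c' => differ
Total differences (Hamming distance): 7

7


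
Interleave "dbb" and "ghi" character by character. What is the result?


Interleaving "dbb" and "ghi":
  Position 0: 'd' from first, 'g' from second => "dg"
  Position 1: 'b' from first, 'h' from second => "bh"
  Position 2: 'b' from first, 'i' from second => "bi"
Result: dgbhbi

dgbhbi


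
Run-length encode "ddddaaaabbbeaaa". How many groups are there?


Input: ddddaaaabbbeaaa
Scanning for consecutive runs:
  Group 1: 'd' x 4 (positions 0-3)
  Group 2: 'a' x 4 (positions 4-7)
  Group 3: 'b' x 3 (positions 8-10)
  Group 4: 'e' x 1 (positions 11-11)
  Group 5: 'a' x 3 (positions 12-14)
Total groups: 5

5


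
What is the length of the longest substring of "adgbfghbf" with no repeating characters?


Input: "adgbfghbf"
Sliding window (track last position of each char):
  Position 0 ('a'): window [0,0] length 1 -- new best
  Position 1 ('d'): window [0,1] length 2 -- new best
  Position 2 ('g'): window [0,2] length 3 -- new best
  Position 3 ('b'): window [0,3] length 4 -- new best
  Position 4 ('f'): window [0,4] length 5 -- new best
  Position 5 ('g'): repeat (last at 2), move window start to 3
  Position 5 ('g'): window [3,5] length 3
  Position 6 ('h'): window [3,6] length 4
  Position 7 ('b'): repeat (last at 3), move window start to 4
  Position 7 ('b'): window [4,7] length 4
  Position 8 ('f'): repeat (last at 4), move window start to 5
  Position 8 ('f'): window [5,8] length 4
Longest substring with no repeats: "adgbf" with length 5

5


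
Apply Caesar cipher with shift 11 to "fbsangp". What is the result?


Caesar cipher: shift "fbsangp" by 11
  'f' (pos 5) + 11 = pos 16 = 'q'
  'b' (pos 1) + 11 = pos 12 = 'm'
  's' (pos 18) + 11 = pos 3 = 'd'
  'a' (pos 0) + 11 = pos 11 = 'l'
  'n' (pos 13) + 11 = pos 24 = 'y'
  'g' (pos 6) + 11 = pos 17 = 'r'
  'p' (pos 15) + 11 = pos 0 = 'a'
Result: qmdlyra

qmdlyra


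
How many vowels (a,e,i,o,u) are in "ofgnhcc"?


Input: ofgnhcc
Checking each character:
  'o' at position 0: vowel (running total: 1)
  'f' at position 1: consonant
  'g' at position 2: consonant
  'n' at position 3: consonant
  'h' at position 4: consonant
  'c' at position 5: consonant
  'c' at position 6: consonant
Total vowels: 1

1


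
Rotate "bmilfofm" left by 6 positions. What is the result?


Input: "bmilfofm", rotate left by 6
First 6 characters: "bmilfo"
Remaining characters: "fm"
Concatenate remaining + first: "fm" + "bmilfo" = "fmbmilfo"

fmbmilfo


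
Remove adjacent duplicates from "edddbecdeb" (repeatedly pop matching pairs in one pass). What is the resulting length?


Input: edddbecdeb
Stack-based adjacent duplicate removal:
  Read 'e': push. Stack: e
  Read 'd': push. Stack: ed
  Read 'd': matches stack top 'd' => pop. Stack: e
  Read 'd': push. Stack: ed
  Read 'b': push. Stack: edb
  Read 'e': push. Stack: edbe
  Read 'c': push. Stack: edbec
  Read 'd': push. Stack: edbecd
  Read 'e': push. Stack: edbecde
  Read 'b': push. Stack: edbecdeb
Final stack: "edbecdeb" (length 8)

8


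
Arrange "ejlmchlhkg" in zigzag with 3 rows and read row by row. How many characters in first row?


Zigzag "ejlmchlhkg" into 3 rows:
Placing characters:
  'e' => row 0
  'j' => row 1
  'l' => row 2
  'm' => row 1
  'c' => row 0
  'h' => row 1
  'l' => row 2
  'h' => row 1
  'k' => row 0
  'g' => row 1
Rows:
  Row 0: "eck"
  Row 1: "jmhhg"
  Row 2: "ll"
First row length: 3

3


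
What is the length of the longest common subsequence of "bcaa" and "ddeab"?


LCS of "bcaa" and "ddeab"
DP table:
           d    d    e    a    b
      0    0    0    0    0    0
  b   0    0    0    0    0    1
  c   0    0    0    0    0    1
  a   0    0    0    0    1    1
  a   0    0    0    0    1    1
LCS length = dp[4][5] = 1

1


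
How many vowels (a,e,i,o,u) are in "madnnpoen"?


Input: madnnpoen
Checking each character:
  'm' at position 0: consonant
  'a' at position 1: vowel (running total: 1)
  'd' at position 2: consonant
  'n' at position 3: consonant
  'n' at position 4: consonant
  'p' at position 5: consonant
  'o' at position 6: vowel (running total: 2)
  'e' at position 7: vowel (running total: 3)
  'n' at position 8: consonant
Total vowels: 3

3


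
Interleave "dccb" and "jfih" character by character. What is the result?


Interleaving "dccb" and "jfih":
  Position 0: 'd' from first, 'j' from second => "dj"
  Position 1: 'c' from first, 'f' from second => "cf"
  Position 2: 'c' from first, 'i' from second => "ci"
  Position 3: 'b' from first, 'h' from second => "bh"
Result: djcfcibh

djcfcibh


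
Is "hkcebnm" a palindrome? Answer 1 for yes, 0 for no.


Input: hkcebnm
Reversed: mnbeckh
  Compare pos 0 ('h') with pos 6 ('m'): MISMATCH
  Compare pos 1 ('k') with pos 5 ('n'): MISMATCH
  Compare pos 2 ('c') with pos 4 ('b'): MISMATCH
Result: not a palindrome

0


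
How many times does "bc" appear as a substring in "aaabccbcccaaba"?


Searching for "bc" in "aaabccbcccaaba"
Scanning each position:
  Position 0: "aa" => no
  Position 1: "aa" => no
  Position 2: "ab" => no
  Position 3: "bc" => MATCH
  Position 4: "cc" => no
  Position 5: "cb" => no
  Position 6: "bc" => MATCH
  Position 7: "cc" => no
  Position 8: "cc" => no
  Position 9: "ca" => no
  Position 10: "aa" => no
  Position 11: "ab" => no
  Position 12: "ba" => no
Total occurrences: 2

2


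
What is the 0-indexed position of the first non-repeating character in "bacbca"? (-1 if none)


Input: bacbca
Character frequencies:
  'a': 2
  'b': 2
  'c': 2
Scanning left to right for freq == 1:
  Position 0 ('b'): freq=2, skip
  Position 1 ('a'): freq=2, skip
  Position 2 ('c'): freq=2, skip
  Position 3 ('b'): freq=2, skip
  Position 4 ('c'): freq=2, skip
  Position 5 ('a'): freq=2, skip
  No unique character found => answer = -1

-1


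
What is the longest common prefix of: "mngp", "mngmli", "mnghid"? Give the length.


Words: mngp, mngmli, mnghid
  Position 0: all 'm' => match
  Position 1: all 'n' => match
  Position 2: all 'g' => match
  Position 3: ('p', 'm', 'h') => mismatch, stop
LCP = "mng" (length 3)

3


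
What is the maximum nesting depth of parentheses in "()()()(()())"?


Input: "()()()(()())"
Tracking depth:
  Position 0 '(': depth becomes 1
  Position 1 ')': depth becomes 0
  Position 2 '(': depth becomes 1
  Position 3 ')': depth becomes 0
  Position 4 '(': depth becomes 1
  Position 5 ')': depth becomes 0
  Position 6 '(': depth becomes 1
  Position 7 '(': depth becomes 2
  Position 8 ')': depth becomes 1
  Position 9 '(': depth becomes 2
  Position 10 ')': depth becomes 1
  Position 11 ')': depth becomes 0
Maximum depth reached: 2

2


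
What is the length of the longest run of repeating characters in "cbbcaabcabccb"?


Input: "cbbcaabcabccb"
Scanning for longest run:
  Position 1 ('b'): new char, reset run to 1
  Position 2 ('b'): continues run of 'b', length=2
  Position 3 ('c'): new char, reset run to 1
  Position 4 ('a'): new char, reset run to 1
  Position 5 ('a'): continues run of 'a', length=2
  Position 6 ('b'): new char, reset run to 1
  Position 7 ('c'): new char, reset run to 1
  Position 8 ('a'): new char, reset run to 1
  Position 9 ('b'): new char, reset run to 1
  Position 10 ('c'): new char, reset run to 1
  Position 11 ('c'): continues run of 'c', length=2
  Position 12 ('b'): new char, reset run to 1
Longest run: 'b' with length 2

2


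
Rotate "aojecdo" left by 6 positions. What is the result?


Input: "aojecdo", rotate left by 6
First 6 characters: "aojecd"
Remaining characters: "o"
Concatenate remaining + first: "o" + "aojecd" = "oaojecd"

oaojecd


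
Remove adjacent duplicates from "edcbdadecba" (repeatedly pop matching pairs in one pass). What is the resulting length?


Input: edcbdadecba
Stack-based adjacent duplicate removal:
  Read 'e': push. Stack: e
  Read 'd': push. Stack: ed
  Read 'c': push. Stack: edc
  Read 'b': push. Stack: edcb
  Read 'd': push. Stack: edcbd
  Read 'a': push. Stack: edcbda
  Read 'd': push. Stack: edcbdad
  Read 'e': push. Stack: edcbdade
  Read 'c': push. Stack: edcbdadec
  Read 'b': push. Stack: edcbdadecb
  Read 'a': push. Stack: edcbdadecba
Final stack: "edcbdadecba" (length 11)

11


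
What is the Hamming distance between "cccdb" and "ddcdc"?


Comparing "cccdb" and "ddcdc" position by position:
  Position 0: 'c' vs 'd' => differ
  Position 1: 'c' vs 'd' => differ
  Position 2: 'c' vs 'c' => same
  Position 3: 'd' vs 'd' => same
  Position 4: 'b' vs 'c' => differ
Total differences (Hamming distance): 3

3


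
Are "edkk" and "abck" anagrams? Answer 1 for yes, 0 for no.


Strings: "edkk", "abck"
Sorted first:  dekk
Sorted second: abck
Differ at position 0: 'd' vs 'a' => not anagrams

0


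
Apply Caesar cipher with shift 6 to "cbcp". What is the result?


Caesar cipher: shift "cbcp" by 6
  'c' (pos 2) + 6 = pos 8 = 'i'
  'b' (pos 1) + 6 = pos 7 = 'h'
  'c' (pos 2) + 6 = pos 8 = 'i'
  'p' (pos 15) + 6 = pos 21 = 'v'
Result: ihiv

ihiv


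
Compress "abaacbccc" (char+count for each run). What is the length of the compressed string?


Input: abaacbccc
Runs:
  'a' x 1 => "a1"
  'b' x 1 => "b1"
  'a' x 2 => "a2"
  'c' x 1 => "c1"
  'b' x 1 => "b1"
  'c' x 3 => "c3"
Compressed: "a1b1a2c1b1c3"
Compressed length: 12

12


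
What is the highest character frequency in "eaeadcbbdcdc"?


Input: eaeadcbbdcdc
Character counts:
  'a': 2
  'b': 2
  'c': 3
  'd': 3
  'e': 2
Maximum frequency: 3

3


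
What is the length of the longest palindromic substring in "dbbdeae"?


Input: "dbbdeae"
Checking substrings for palindromes:
  [0:4] "dbbd" (len 4) => palindrome
  [4:7] "eae" (len 3) => palindrome
  [1:3] "bb" (len 2) => palindrome
Longest palindromic substring: "dbbd" with length 4

4


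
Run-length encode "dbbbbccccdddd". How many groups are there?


Input: dbbbbccccdddd
Scanning for consecutive runs:
  Group 1: 'd' x 1 (positions 0-0)
  Group 2: 'b' x 4 (positions 1-4)
  Group 3: 'c' x 4 (positions 5-8)
  Group 4: 'd' x 4 (positions 9-12)
Total groups: 4

4


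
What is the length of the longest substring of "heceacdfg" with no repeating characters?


Input: "heceacdfg"
Sliding window (track last position of each char):
  Position 0 ('h'): window [0,0] length 1 -- new best
  Position 1 ('e'): window [0,1] length 2 -- new best
  Position 2 ('c'): window [0,2] length 3 -- new best
  Position 3 ('e'): repeat (last at 1), move window start to 2
  Position 3 ('e'): window [2,3] length 2
  Position 4 ('a'): window [2,4] length 3
  Position 5 ('c'): repeat (last at 2), move window start to 3
  Position 5 ('c'): window [3,5] length 3
  Position 6 ('d'): window [3,6] length 4 -- new best
  Position 7 ('f'): window [3,7] length 5 -- new best
  Position 8 ('g'): window [3,8] length 6 -- new best
Longest substring with no repeats: "eacdfg" with length 6

6


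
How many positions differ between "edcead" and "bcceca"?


Comparing "edcead" and "bcceca" position by position:
  Position 0: 'e' vs 'b' => DIFFER
  Position 1: 'd' vs 'c' => DIFFER
  Position 2: 'c' vs 'c' => same
  Position 3: 'e' vs 'e' => same
  Position 4: 'a' vs 'c' => DIFFER
  Position 5: 'd' vs 'a' => DIFFER
Positions that differ: 4

4


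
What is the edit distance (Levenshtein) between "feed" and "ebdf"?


Computing edit distance: "feed" -> "ebdf"
DP table:
           e    b    d    f
      0    1    2    3    4
  f   1    1    2    3    3
  e   2    1    2    3    4
  e   3    2    2    3    4
  d   4    3    3    2    3
Edit distance = dp[4][4] = 3

3


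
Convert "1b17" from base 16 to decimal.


Input: "1b17" in base 16
Positional expansion:
  Digit '1' (value 1) x 16^3 = 4096
  Digit 'b' (value 11) x 16^2 = 2816
  Digit '1' (value 1) x 16^1 = 16
  Digit '7' (value 7) x 16^0 = 7
Sum = 6935

6935


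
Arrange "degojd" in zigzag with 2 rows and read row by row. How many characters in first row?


Zigzag "degojd" into 2 rows:
Placing characters:
  'd' => row 0
  'e' => row 1
  'g' => row 0
  'o' => row 1
  'j' => row 0
  'd' => row 1
Rows:
  Row 0: "dgj"
  Row 1: "eod"
First row length: 3

3


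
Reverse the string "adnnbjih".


Input: adnnbjih
Reading characters right to left:
  Position 7: 'h'
  Position 6: 'i'
  Position 5: 'j'
  Position 4: 'b'
  Position 3: 'n'
  Position 2: 'n'
  Position 1: 'd'
  Position 0: 'a'
Reversed: hijbnnda

hijbnnda


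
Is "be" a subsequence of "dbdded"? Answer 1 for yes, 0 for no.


Check if "be" is a subsequence of "dbdded"
Greedy scan:
  Position 0 ('d'): no match needed
  Position 1 ('b'): matches sub[0] = 'b'
  Position 2 ('d'): no match needed
  Position 3 ('d'): no match needed
  Position 4 ('e'): matches sub[1] = 'e'
  Position 5 ('d'): no match needed
All 2 characters matched => is a subsequence

1


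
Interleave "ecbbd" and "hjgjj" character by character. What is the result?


Interleaving "ecbbd" and "hjgjj":
  Position 0: 'e' from first, 'h' from second => "eh"
  Position 1: 'c' from first, 'j' from second => "cj"
  Position 2: 'b' from first, 'g' from second => "bg"
  Position 3: 'b' from first, 'j' from second => "bj"
  Position 4: 'd' from first, 'j' from second => "dj"
Result: ehcjbgbjdj

ehcjbgbjdj


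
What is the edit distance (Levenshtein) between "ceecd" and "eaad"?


Computing edit distance: "ceecd" -> "eaad"
DP table:
           e    a    a    d
      0    1    2    3    4
  c   1    1    2    3    4
  e   2    1    2    3    4
  e   3    2    2    3    4
  c   4    3    3    3    4
  d   5    4    4    4    3
Edit distance = dp[5][4] = 3

3


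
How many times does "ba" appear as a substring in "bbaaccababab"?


Searching for "ba" in "bbaaccababab"
Scanning each position:
  Position 0: "bb" => no
  Position 1: "ba" => MATCH
  Position 2: "aa" => no
  Position 3: "ac" => no
  Position 4: "cc" => no
  Position 5: "ca" => no
  Position 6: "ab" => no
  Position 7: "ba" => MATCH
  Position 8: "ab" => no
  Position 9: "ba" => MATCH
  Position 10: "ab" => no
Total occurrences: 3

3


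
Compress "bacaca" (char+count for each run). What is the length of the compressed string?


Input: bacaca
Runs:
  'b' x 1 => "b1"
  'a' x 1 => "a1"
  'c' x 1 => "c1"
  'a' x 1 => "a1"
  'c' x 1 => "c1"
  'a' x 1 => "a1"
Compressed: "b1a1c1a1c1a1"
Compressed length: 12

12


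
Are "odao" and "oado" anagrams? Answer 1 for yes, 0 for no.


Strings: "odao", "oado"
Sorted first:  adoo
Sorted second: adoo
Sorted forms match => anagrams

1


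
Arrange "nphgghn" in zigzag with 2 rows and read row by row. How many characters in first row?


Zigzag "nphgghn" into 2 rows:
Placing characters:
  'n' => row 0
  'p' => row 1
  'h' => row 0
  'g' => row 1
  'g' => row 0
  'h' => row 1
  'n' => row 0
Rows:
  Row 0: "nhgn"
  Row 1: "pgh"
First row length: 4

4


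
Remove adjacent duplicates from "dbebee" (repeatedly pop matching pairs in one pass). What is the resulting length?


Input: dbebee
Stack-based adjacent duplicate removal:
  Read 'd': push. Stack: d
  Read 'b': push. Stack: db
  Read 'e': push. Stack: dbe
  Read 'b': push. Stack: dbeb
  Read 'e': push. Stack: dbebe
  Read 'e': matches stack top 'e' => pop. Stack: dbeb
Final stack: "dbeb" (length 4)

4


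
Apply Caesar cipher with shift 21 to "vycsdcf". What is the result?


Caesar cipher: shift "vycsdcf" by 21
  'v' (pos 21) + 21 = pos 16 = 'q'
  'y' (pos 24) + 21 = pos 19 = 't'
  'c' (pos 2) + 21 = pos 23 = 'x'
  's' (pos 18) + 21 = pos 13 = 'n'
  'd' (pos 3) + 21 = pos 24 = 'y'
  'c' (pos 2) + 21 = pos 23 = 'x'
  'f' (pos 5) + 21 = pos 0 = 'a'
Result: qtxnyxa

qtxnyxa


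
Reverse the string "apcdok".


Input: apcdok
Reading characters right to left:
  Position 5: 'k'
  Position 4: 'o'
  Position 3: 'd'
  Position 2: 'c'
  Position 1: 'p'
  Position 0: 'a'
Reversed: kodcpa

kodcpa


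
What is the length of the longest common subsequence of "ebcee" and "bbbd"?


LCS of "ebcee" and "bbbd"
DP table:
           b    b    b    d
      0    0    0    0    0
  e   0    0    0    0    0
  b   0    1    1    1    1
  c   0    1    1    1    1
  e   0    1    1    1    1
  e   0    1    1    1    1
LCS length = dp[5][4] = 1

1


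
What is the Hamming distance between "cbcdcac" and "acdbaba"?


Comparing "cbcdcac" and "acdbaba" position by position:
  Position 0: 'c' vs 'a' => differ
  Position 1: 'b' vs 'c' => differ
  Position 2: 'c' vs 'd' => differ
  Position 3: 'd' vs 'b' => differ
  Position 4: 'c' vs 'a' => differ
  Position 5: 'a' vs 'b' => differ
  Position 6: 'c' vs 'a' => differ
Total differences (Hamming distance): 7

7


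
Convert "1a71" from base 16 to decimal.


Input: "1a71" in base 16
Positional expansion:
  Digit '1' (value 1) x 16^3 = 4096
  Digit 'a' (value 10) x 16^2 = 2560
  Digit '7' (value 7) x 16^1 = 112
  Digit '1' (value 1) x 16^0 = 1
Sum = 6769

6769


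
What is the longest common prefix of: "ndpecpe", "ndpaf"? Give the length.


Words: ndpecpe, ndpaf
  Position 0: all 'n' => match
  Position 1: all 'd' => match
  Position 2: all 'p' => match
  Position 3: ('e', 'a') => mismatch, stop
LCP = "ndp" (length 3)

3


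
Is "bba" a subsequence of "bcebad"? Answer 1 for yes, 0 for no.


Check if "bba" is a subsequence of "bcebad"
Greedy scan:
  Position 0 ('b'): matches sub[0] = 'b'
  Position 1 ('c'): no match needed
  Position 2 ('e'): no match needed
  Position 3 ('b'): matches sub[1] = 'b'
  Position 4 ('a'): matches sub[2] = 'a'
  Position 5 ('d'): no match needed
All 3 characters matched => is a subsequence

1


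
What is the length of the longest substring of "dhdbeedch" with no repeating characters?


Input: "dhdbeedch"
Sliding window (track last position of each char):
  Position 0 ('d'): window [0,0] length 1 -- new best
  Position 1 ('h'): window [0,1] length 2 -- new best
  Position 2 ('d'): repeat (last at 0), move window start to 1
  Position 2 ('d'): window [1,2] length 2
  Position 3 ('b'): window [1,3] length 3 -- new best
  Position 4 ('e'): window [1,4] length 4 -- new best
  Position 5 ('e'): repeat (last at 4), move window start to 5
  Position 5 ('e'): window [5,5] length 1
  Position 6 ('d'): window [5,6] length 2
  Position 7 ('c'): window [5,7] length 3
  Position 8 ('h'): window [5,8] length 4
Longest substring with no repeats: "hdbe" with length 4

4


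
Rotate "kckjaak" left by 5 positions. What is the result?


Input: "kckjaak", rotate left by 5
First 5 characters: "kckja"
Remaining characters: "ak"
Concatenate remaining + first: "ak" + "kckja" = "akkckja"

akkckja


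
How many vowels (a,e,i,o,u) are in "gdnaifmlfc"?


Input: gdnaifmlfc
Checking each character:
  'g' at position 0: consonant
  'd' at position 1: consonant
  'n' at position 2: consonant
  'a' at position 3: vowel (running total: 1)
  'i' at position 4: vowel (running total: 2)
  'f' at position 5: consonant
  'm' at position 6: consonant
  'l' at position 7: consonant
  'f' at position 8: consonant
  'c' at position 9: consonant
Total vowels: 2

2


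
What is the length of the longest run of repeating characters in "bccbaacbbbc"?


Input: "bccbaacbbbc"
Scanning for longest run:
  Position 1 ('c'): new char, reset run to 1
  Position 2 ('c'): continues run of 'c', length=2
  Position 3 ('b'): new char, reset run to 1
  Position 4 ('a'): new char, reset run to 1
  Position 5 ('a'): continues run of 'a', length=2
  Position 6 ('c'): new char, reset run to 1
  Position 7 ('b'): new char, reset run to 1
  Position 8 ('b'): continues run of 'b', length=2
  Position 9 ('b'): continues run of 'b', length=3
  Position 10 ('c'): new char, reset run to 1
Longest run: 'b' with length 3

3


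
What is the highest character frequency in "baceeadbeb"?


Input: baceeadbeb
Character counts:
  'a': 2
  'b': 3
  'c': 1
  'd': 1
  'e': 3
Maximum frequency: 3

3


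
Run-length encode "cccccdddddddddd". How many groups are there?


Input: cccccdddddddddd
Scanning for consecutive runs:
  Group 1: 'c' x 5 (positions 0-4)
  Group 2: 'd' x 10 (positions 5-14)
Total groups: 2

2


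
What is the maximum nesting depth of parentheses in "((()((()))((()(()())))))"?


Input: "((()((()))((()(()())))))"
Tracking depth:
  Position 0 '(': depth becomes 1
  Position 1 '(': depth becomes 2
  Position 2 '(': depth becomes 3
  Position 3 ')': depth becomes 2
  Position 4 '(': depth becomes 3
  Position 5 '(': depth becomes 4
  Position 6 '(': depth becomes 5
  Position 7 ')': depth becomes 4
  Position 8 ')': depth becomes 3
  Position 9 ')': depth becomes 2
  Position 10 '(': depth becomes 3
  Position 11 '(': depth becomes 4
  Position 12 '(': depth becomes 5
  Position 13 ')': depth becomes 4
  Position 14 '(': depth becomes 5
  Position 15 '(': depth becomes 6
  Position 16 ')': depth becomes 5
  Position 17 '(': depth becomes 6
  Position 18 ')': depth becomes 5
  Position 19 ')': depth becomes 4
  Position 20 ')': depth becomes 3
  Position 21 ')': depth becomes 2
  Position 22 ')': depth becomes 1
  Position 23 ')': depth becomes 0
Maximum depth reached: 6

6


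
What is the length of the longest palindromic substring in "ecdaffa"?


Input: "ecdaffa"
Checking substrings for palindromes:
  [3:7] "affa" (len 4) => palindrome
  [4:6] "ff" (len 2) => palindrome
Longest palindromic substring: "affa" with length 4

4


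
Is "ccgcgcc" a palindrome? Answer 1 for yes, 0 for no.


Input: ccgcgcc
Reversed: ccgcgcc
  Compare pos 0 ('c') with pos 6 ('c'): match
  Compare pos 1 ('c') with pos 5 ('c'): match
  Compare pos 2 ('g') with pos 4 ('g'): match
Result: palindrome

1


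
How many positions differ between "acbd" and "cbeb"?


Comparing "acbd" and "cbeb" position by position:
  Position 0: 'a' vs 'c' => DIFFER
  Position 1: 'c' vs 'b' => DIFFER
  Position 2: 'b' vs 'e' => DIFFER
  Position 3: 'd' vs 'b' => DIFFER
Positions that differ: 4

4


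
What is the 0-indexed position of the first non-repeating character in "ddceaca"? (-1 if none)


Input: ddceaca
Character frequencies:
  'a': 2
  'c': 2
  'd': 2
  'e': 1
Scanning left to right for freq == 1:
  Position 0 ('d'): freq=2, skip
  Position 1 ('d'): freq=2, skip
  Position 2 ('c'): freq=2, skip
  Position 3 ('e'): unique! => answer = 3

3


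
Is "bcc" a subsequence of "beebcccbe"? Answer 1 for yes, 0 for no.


Check if "bcc" is a subsequence of "beebcccbe"
Greedy scan:
  Position 0 ('b'): matches sub[0] = 'b'
  Position 1 ('e'): no match needed
  Position 2 ('e'): no match needed
  Position 3 ('b'): no match needed
  Position 4 ('c'): matches sub[1] = 'c'
  Position 5 ('c'): matches sub[2] = 'c'
  Position 6 ('c'): no match needed
  Position 7 ('b'): no match needed
  Position 8 ('e'): no match needed
All 3 characters matched => is a subsequence

1


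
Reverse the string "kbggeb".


Input: kbggeb
Reading characters right to left:
  Position 5: 'b'
  Position 4: 'e'
  Position 3: 'g'
  Position 2: 'g'
  Position 1: 'b'
  Position 0: 'k'
Reversed: beggbk

beggbk


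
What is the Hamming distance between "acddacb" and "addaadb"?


Comparing "acddacb" and "addaadb" position by position:
  Position 0: 'a' vs 'a' => same
  Position 1: 'c' vs 'd' => differ
  Position 2: 'd' vs 'd' => same
  Position 3: 'd' vs 'a' => differ
  Position 4: 'a' vs 'a' => same
  Position 5: 'c' vs 'd' => differ
  Position 6: 'b' vs 'b' => same
Total differences (Hamming distance): 3

3


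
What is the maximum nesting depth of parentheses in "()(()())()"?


Input: "()(()())()"
Tracking depth:
  Position 0 '(': depth becomes 1
  Position 1 ')': depth becomes 0
  Position 2 '(': depth becomes 1
  Position 3 '(': depth becomes 2
  Position 4 ')': depth becomes 1
  Position 5 '(': depth becomes 2
  Position 6 ')': depth becomes 1
  Position 7 ')': depth becomes 0
  Position 8 '(': depth becomes 1
  Position 9 ')': depth becomes 0
Maximum depth reached: 2

2


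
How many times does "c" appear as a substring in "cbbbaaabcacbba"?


Searching for "c" in "cbbbaaabcacbba"
Scanning each position:
  Position 0: "c" => MATCH
  Position 1: "b" => no
  Position 2: "b" => no
  Position 3: "b" => no
  Position 4: "a" => no
  Position 5: "a" => no
  Position 6: "a" => no
  Position 7: "b" => no
  Position 8: "c" => MATCH
  Position 9: "a" => no
  Position 10: "c" => MATCH
  Position 11: "b" => no
  Position 12: "b" => no
  Position 13: "a" => no
Total occurrences: 3

3


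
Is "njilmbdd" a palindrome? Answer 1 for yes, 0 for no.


Input: njilmbdd
Reversed: ddbmlijn
  Compare pos 0 ('n') with pos 7 ('d'): MISMATCH
  Compare pos 1 ('j') with pos 6 ('d'): MISMATCH
  Compare pos 2 ('i') with pos 5 ('b'): MISMATCH
  Compare pos 3 ('l') with pos 4 ('m'): MISMATCH
Result: not a palindrome

0


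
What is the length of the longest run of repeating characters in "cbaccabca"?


Input: "cbaccabca"
Scanning for longest run:
  Position 1 ('b'): new char, reset run to 1
  Position 2 ('a'): new char, reset run to 1
  Position 3 ('c'): new char, reset run to 1
  Position 4 ('c'): continues run of 'c', length=2
  Position 5 ('a'): new char, reset run to 1
  Position 6 ('b'): new char, reset run to 1
  Position 7 ('c'): new char, reset run to 1
  Position 8 ('a'): new char, reset run to 1
Longest run: 'c' with length 2

2


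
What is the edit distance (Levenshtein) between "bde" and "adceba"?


Computing edit distance: "bde" -> "adceba"
DP table:
           a    d    c    e    b    a
      0    1    2    3    4    5    6
  b   1    1    2    3    4    4    5
  d   2    2    1    2    3    4    5
  e   3    3    2    2    2    3    4
Edit distance = dp[3][6] = 4

4


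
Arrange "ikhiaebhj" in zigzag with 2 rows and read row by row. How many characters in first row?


Zigzag "ikhiaebhj" into 2 rows:
Placing characters:
  'i' => row 0
  'k' => row 1
  'h' => row 0
  'i' => row 1
  'a' => row 0
  'e' => row 1
  'b' => row 0
  'h' => row 1
  'j' => row 0
Rows:
  Row 0: "ihabj"
  Row 1: "kieh"
First row length: 5

5


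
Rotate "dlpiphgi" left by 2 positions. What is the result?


Input: "dlpiphgi", rotate left by 2
First 2 characters: "dl"
Remaining characters: "piphgi"
Concatenate remaining + first: "piphgi" + "dl" = "piphgidl"

piphgidl


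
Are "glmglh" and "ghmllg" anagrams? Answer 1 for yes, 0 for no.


Strings: "glmglh", "ghmllg"
Sorted first:  gghllm
Sorted second: gghllm
Sorted forms match => anagrams

1


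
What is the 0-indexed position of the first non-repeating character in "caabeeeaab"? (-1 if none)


Input: caabeeeaab
Character frequencies:
  'a': 4
  'b': 2
  'c': 1
  'e': 3
Scanning left to right for freq == 1:
  Position 0 ('c'): unique! => answer = 0

0


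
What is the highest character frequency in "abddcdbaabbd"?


Input: abddcdbaabbd
Character counts:
  'a': 3
  'b': 4
  'c': 1
  'd': 4
Maximum frequency: 4

4


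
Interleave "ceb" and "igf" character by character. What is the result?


Interleaving "ceb" and "igf":
  Position 0: 'c' from first, 'i' from second => "ci"
  Position 1: 'e' from first, 'g' from second => "eg"
  Position 2: 'b' from first, 'f' from second => "bf"
Result: ciegbf

ciegbf


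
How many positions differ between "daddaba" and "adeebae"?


Comparing "daddaba" and "adeebae" position by position:
  Position 0: 'd' vs 'a' => DIFFER
  Position 1: 'a' vs 'd' => DIFFER
  Position 2: 'd' vs 'e' => DIFFER
  Position 3: 'd' vs 'e' => DIFFER
  Position 4: 'a' vs 'b' => DIFFER
  Position 5: 'b' vs 'a' => DIFFER
  Position 6: 'a' vs 'e' => DIFFER
Positions that differ: 7

7


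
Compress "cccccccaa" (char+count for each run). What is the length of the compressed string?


Input: cccccccaa
Runs:
  'c' x 7 => "c7"
  'a' x 2 => "a2"
Compressed: "c7a2"
Compressed length: 4

4


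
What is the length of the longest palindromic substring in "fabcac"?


Input: "fabcac"
Checking substrings for palindromes:
  [3:6] "cac" (len 3) => palindrome
Longest palindromic substring: "cac" with length 3

3


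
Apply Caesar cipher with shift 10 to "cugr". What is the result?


Caesar cipher: shift "cugr" by 10
  'c' (pos 2) + 10 = pos 12 = 'm'
  'u' (pos 20) + 10 = pos 4 = 'e'
  'g' (pos 6) + 10 = pos 16 = 'q'
  'r' (pos 17) + 10 = pos 1 = 'b'
Result: meqb

meqb


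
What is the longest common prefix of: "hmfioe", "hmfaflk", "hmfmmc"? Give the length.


Words: hmfioe, hmfaflk, hmfmmc
  Position 0: all 'h' => match
  Position 1: all 'm' => match
  Position 2: all 'f' => match
  Position 3: ('i', 'a', 'm') => mismatch, stop
LCP = "hmf" (length 3)

3


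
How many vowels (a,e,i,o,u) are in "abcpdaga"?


Input: abcpdaga
Checking each character:
  'a' at position 0: vowel (running total: 1)
  'b' at position 1: consonant
  'c' at position 2: consonant
  'p' at position 3: consonant
  'd' at position 4: consonant
  'a' at position 5: vowel (running total: 2)
  'g' at position 6: consonant
  'a' at position 7: vowel (running total: 3)
Total vowels: 3

3
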